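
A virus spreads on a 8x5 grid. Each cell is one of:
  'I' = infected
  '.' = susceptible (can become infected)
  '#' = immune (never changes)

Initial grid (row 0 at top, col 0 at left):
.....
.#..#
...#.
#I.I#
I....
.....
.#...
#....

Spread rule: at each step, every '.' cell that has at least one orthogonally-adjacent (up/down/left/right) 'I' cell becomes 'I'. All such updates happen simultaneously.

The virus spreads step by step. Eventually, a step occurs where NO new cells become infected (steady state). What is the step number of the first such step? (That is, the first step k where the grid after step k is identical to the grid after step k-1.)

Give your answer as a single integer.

Answer: 7

Derivation:
Step 0 (initial): 3 infected
Step 1: +5 new -> 8 infected
Step 2: +7 new -> 15 infected
Step 3: +5 new -> 20 infected
Step 4: +6 new -> 26 infected
Step 5: +4 new -> 30 infected
Step 6: +2 new -> 32 infected
Step 7: +0 new -> 32 infected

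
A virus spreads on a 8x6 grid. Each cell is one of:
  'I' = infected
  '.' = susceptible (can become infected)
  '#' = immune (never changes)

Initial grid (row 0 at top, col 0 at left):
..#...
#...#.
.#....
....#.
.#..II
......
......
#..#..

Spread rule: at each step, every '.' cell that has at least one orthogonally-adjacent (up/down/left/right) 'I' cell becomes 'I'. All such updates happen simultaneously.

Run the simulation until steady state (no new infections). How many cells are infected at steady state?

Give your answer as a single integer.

Step 0 (initial): 2 infected
Step 1: +4 new -> 6 infected
Step 2: +6 new -> 12 infected
Step 3: +8 new -> 20 infected
Step 4: +6 new -> 26 infected
Step 5: +7 new -> 33 infected
Step 6: +5 new -> 38 infected
Step 7: +1 new -> 39 infected
Step 8: +1 new -> 40 infected
Step 9: +0 new -> 40 infected

Answer: 40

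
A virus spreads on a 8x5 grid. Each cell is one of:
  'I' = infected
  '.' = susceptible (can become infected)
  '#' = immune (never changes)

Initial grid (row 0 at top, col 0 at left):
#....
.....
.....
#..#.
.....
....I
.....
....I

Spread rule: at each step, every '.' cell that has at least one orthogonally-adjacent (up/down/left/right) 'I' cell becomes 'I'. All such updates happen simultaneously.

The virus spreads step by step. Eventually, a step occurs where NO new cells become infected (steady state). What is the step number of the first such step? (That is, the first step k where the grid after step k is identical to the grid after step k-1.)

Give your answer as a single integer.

Step 0 (initial): 2 infected
Step 1: +4 new -> 6 infected
Step 2: +5 new -> 11 infected
Step 3: +5 new -> 16 infected
Step 4: +7 new -> 23 infected
Step 5: +6 new -> 29 infected
Step 6: +3 new -> 32 infected
Step 7: +3 new -> 35 infected
Step 8: +2 new -> 37 infected
Step 9: +0 new -> 37 infected

Answer: 9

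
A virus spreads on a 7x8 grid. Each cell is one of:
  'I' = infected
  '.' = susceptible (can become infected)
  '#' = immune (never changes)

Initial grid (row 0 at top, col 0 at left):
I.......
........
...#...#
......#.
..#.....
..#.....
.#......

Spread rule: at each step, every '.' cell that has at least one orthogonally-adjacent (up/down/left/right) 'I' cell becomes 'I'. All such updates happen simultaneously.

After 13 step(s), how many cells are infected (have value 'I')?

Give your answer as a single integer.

Step 0 (initial): 1 infected
Step 1: +2 new -> 3 infected
Step 2: +3 new -> 6 infected
Step 3: +4 new -> 10 infected
Step 4: +5 new -> 15 infected
Step 5: +5 new -> 20 infected
Step 6: +6 new -> 26 infected
Step 7: +5 new -> 31 infected
Step 8: +5 new -> 36 infected
Step 9: +3 new -> 39 infected
Step 10: +4 new -> 43 infected
Step 11: +3 new -> 46 infected
Step 12: +3 new -> 49 infected
Step 13: +1 new -> 50 infected

Answer: 50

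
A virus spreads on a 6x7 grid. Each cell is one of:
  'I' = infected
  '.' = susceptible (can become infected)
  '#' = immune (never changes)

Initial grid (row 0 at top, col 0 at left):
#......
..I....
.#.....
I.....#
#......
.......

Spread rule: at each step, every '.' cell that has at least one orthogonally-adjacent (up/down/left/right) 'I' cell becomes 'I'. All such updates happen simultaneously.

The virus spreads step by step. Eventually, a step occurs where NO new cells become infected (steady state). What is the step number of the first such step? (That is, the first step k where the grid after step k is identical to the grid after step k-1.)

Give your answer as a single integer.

Answer: 9

Derivation:
Step 0 (initial): 2 infected
Step 1: +6 new -> 8 infected
Step 2: +7 new -> 15 infected
Step 3: +6 new -> 21 infected
Step 4: +7 new -> 28 infected
Step 5: +5 new -> 33 infected
Step 6: +2 new -> 35 infected
Step 7: +2 new -> 37 infected
Step 8: +1 new -> 38 infected
Step 9: +0 new -> 38 infected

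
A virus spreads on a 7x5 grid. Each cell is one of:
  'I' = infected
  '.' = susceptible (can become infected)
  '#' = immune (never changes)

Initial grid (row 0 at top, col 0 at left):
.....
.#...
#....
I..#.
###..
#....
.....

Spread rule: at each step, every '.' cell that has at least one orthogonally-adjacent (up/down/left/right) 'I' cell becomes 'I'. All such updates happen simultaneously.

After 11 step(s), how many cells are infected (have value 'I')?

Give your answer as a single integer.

Step 0 (initial): 1 infected
Step 1: +1 new -> 2 infected
Step 2: +2 new -> 4 infected
Step 3: +1 new -> 5 infected
Step 4: +2 new -> 7 infected
Step 5: +3 new -> 10 infected
Step 6: +4 new -> 14 infected
Step 7: +3 new -> 17 infected
Step 8: +3 new -> 20 infected
Step 9: +2 new -> 22 infected
Step 10: +2 new -> 24 infected
Step 11: +2 new -> 26 infected

Answer: 26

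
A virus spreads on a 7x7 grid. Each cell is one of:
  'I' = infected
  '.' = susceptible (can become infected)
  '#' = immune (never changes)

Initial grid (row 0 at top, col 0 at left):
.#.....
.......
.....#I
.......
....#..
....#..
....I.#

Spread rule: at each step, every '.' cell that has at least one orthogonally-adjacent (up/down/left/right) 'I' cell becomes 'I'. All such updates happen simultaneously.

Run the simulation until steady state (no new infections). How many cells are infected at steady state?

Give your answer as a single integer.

Step 0 (initial): 2 infected
Step 1: +4 new -> 6 infected
Step 2: +7 new -> 13 infected
Step 3: +8 new -> 21 infected
Step 4: +7 new -> 28 infected
Step 5: +6 new -> 34 infected
Step 6: +5 new -> 39 infected
Step 7: +3 new -> 42 infected
Step 8: +2 new -> 44 infected
Step 9: +0 new -> 44 infected

Answer: 44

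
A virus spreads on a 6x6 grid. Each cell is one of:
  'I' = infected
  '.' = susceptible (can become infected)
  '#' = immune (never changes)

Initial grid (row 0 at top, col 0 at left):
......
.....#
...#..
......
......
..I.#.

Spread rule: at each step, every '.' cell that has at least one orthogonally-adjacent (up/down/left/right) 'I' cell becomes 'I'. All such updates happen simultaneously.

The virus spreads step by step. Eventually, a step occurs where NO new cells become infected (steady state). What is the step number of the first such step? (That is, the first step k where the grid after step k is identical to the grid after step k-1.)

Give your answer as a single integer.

Step 0 (initial): 1 infected
Step 1: +3 new -> 4 infected
Step 2: +4 new -> 8 infected
Step 3: +5 new -> 13 infected
Step 4: +5 new -> 18 infected
Step 5: +7 new -> 25 infected
Step 6: +5 new -> 30 infected
Step 7: +2 new -> 32 infected
Step 8: +1 new -> 33 infected
Step 9: +0 new -> 33 infected

Answer: 9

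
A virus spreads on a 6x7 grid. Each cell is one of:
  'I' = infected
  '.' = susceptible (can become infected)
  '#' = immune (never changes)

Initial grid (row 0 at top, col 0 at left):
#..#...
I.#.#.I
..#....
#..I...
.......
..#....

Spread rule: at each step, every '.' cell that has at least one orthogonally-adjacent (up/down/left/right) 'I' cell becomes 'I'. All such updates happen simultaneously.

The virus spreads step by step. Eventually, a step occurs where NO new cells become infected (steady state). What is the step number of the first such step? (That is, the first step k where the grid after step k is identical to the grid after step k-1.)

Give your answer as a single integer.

Step 0 (initial): 3 infected
Step 1: +9 new -> 12 infected
Step 2: +12 new -> 24 infected
Step 3: +6 new -> 30 infected
Step 4: +4 new -> 34 infected
Step 5: +1 new -> 35 infected
Step 6: +0 new -> 35 infected

Answer: 6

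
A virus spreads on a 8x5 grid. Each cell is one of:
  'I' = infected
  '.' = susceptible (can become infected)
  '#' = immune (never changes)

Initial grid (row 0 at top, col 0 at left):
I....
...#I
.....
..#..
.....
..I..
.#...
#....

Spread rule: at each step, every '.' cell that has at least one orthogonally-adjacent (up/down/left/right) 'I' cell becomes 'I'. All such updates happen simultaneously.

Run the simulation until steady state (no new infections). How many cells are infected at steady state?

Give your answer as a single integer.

Step 0 (initial): 3 infected
Step 1: +8 new -> 11 infected
Step 2: +12 new -> 23 infected
Step 3: +12 new -> 35 infected
Step 4: +1 new -> 36 infected
Step 5: +0 new -> 36 infected

Answer: 36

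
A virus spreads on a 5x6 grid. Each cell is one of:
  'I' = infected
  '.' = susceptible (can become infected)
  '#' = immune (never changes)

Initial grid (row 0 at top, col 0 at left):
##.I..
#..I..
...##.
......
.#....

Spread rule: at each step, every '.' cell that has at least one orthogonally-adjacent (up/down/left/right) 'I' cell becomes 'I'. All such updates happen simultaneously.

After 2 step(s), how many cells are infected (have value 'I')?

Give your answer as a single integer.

Step 0 (initial): 2 infected
Step 1: +4 new -> 6 infected
Step 2: +4 new -> 10 infected

Answer: 10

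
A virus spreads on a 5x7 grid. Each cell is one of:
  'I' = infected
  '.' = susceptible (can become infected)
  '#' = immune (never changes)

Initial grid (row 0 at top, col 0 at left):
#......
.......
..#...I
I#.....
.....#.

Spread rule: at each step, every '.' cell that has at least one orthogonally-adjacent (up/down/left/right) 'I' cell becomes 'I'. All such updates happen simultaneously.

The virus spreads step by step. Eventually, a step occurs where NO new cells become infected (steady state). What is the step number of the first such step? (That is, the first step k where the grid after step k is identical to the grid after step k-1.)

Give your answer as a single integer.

Step 0 (initial): 2 infected
Step 1: +5 new -> 7 infected
Step 2: +8 new -> 15 infected
Step 3: +6 new -> 21 infected
Step 4: +8 new -> 29 infected
Step 5: +2 new -> 31 infected
Step 6: +0 new -> 31 infected

Answer: 6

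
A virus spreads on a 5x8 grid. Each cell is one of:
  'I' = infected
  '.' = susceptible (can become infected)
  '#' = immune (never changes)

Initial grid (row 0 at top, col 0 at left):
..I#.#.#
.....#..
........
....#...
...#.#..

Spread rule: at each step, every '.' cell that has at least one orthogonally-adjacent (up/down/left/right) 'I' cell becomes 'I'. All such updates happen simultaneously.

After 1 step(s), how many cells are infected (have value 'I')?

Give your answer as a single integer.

Answer: 3

Derivation:
Step 0 (initial): 1 infected
Step 1: +2 new -> 3 infected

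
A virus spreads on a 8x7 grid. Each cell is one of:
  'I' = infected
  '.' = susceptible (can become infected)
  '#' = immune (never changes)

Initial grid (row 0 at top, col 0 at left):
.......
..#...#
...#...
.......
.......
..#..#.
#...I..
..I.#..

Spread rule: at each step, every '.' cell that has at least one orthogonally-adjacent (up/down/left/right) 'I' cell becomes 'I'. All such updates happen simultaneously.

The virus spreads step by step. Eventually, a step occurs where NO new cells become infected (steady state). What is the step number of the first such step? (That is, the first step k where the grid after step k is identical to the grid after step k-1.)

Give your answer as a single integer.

Step 0 (initial): 2 infected
Step 1: +6 new -> 8 infected
Step 2: +6 new -> 14 infected
Step 3: +6 new -> 20 infected
Step 4: +7 new -> 27 infected
Step 5: +6 new -> 33 infected
Step 6: +7 new -> 40 infected
Step 7: +4 new -> 44 infected
Step 8: +4 new -> 48 infected
Step 9: +1 new -> 49 infected
Step 10: +0 new -> 49 infected

Answer: 10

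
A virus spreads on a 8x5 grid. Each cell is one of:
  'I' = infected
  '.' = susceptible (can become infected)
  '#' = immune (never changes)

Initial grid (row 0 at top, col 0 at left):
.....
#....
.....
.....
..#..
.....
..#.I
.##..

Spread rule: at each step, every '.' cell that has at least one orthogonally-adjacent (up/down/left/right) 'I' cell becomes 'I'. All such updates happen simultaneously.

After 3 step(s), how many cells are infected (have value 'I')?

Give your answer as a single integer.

Answer: 10

Derivation:
Step 0 (initial): 1 infected
Step 1: +3 new -> 4 infected
Step 2: +3 new -> 7 infected
Step 3: +3 new -> 10 infected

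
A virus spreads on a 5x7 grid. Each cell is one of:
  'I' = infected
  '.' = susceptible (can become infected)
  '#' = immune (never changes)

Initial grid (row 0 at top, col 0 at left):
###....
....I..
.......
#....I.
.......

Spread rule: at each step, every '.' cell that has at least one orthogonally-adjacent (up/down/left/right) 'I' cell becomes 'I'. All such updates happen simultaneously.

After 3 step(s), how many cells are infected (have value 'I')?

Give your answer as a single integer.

Answer: 24

Derivation:
Step 0 (initial): 2 infected
Step 1: +8 new -> 10 infected
Step 2: +9 new -> 19 infected
Step 3: +5 new -> 24 infected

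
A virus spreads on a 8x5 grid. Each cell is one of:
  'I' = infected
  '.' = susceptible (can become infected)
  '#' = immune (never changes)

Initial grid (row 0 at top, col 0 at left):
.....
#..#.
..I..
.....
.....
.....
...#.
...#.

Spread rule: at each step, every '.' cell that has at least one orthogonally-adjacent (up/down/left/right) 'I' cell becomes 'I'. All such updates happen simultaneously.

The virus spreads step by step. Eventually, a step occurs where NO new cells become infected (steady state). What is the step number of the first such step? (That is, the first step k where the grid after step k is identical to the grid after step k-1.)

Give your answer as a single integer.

Step 0 (initial): 1 infected
Step 1: +4 new -> 5 infected
Step 2: +7 new -> 12 infected
Step 3: +8 new -> 20 infected
Step 4: +7 new -> 27 infected
Step 5: +4 new -> 31 infected
Step 6: +3 new -> 34 infected
Step 7: +2 new -> 36 infected
Step 8: +0 new -> 36 infected

Answer: 8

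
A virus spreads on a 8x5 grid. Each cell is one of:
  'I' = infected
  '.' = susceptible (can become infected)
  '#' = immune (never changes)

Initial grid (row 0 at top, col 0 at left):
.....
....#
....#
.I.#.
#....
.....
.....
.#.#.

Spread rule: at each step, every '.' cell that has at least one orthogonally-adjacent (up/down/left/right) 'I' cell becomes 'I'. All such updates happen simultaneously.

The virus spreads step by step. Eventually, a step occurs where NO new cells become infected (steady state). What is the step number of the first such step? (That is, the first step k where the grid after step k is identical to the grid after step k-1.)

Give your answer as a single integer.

Step 0 (initial): 1 infected
Step 1: +4 new -> 5 infected
Step 2: +5 new -> 10 infected
Step 3: +8 new -> 18 infected
Step 4: +7 new -> 25 infected
Step 5: +6 new -> 31 infected
Step 6: +2 new -> 33 infected
Step 7: +1 new -> 34 infected
Step 8: +0 new -> 34 infected

Answer: 8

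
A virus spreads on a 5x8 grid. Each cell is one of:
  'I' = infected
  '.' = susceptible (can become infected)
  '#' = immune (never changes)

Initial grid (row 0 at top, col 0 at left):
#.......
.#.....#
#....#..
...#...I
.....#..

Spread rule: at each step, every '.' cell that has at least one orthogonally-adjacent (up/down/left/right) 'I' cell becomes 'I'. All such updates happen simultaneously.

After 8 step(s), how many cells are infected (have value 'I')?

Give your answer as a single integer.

Answer: 30

Derivation:
Step 0 (initial): 1 infected
Step 1: +3 new -> 4 infected
Step 2: +3 new -> 7 infected
Step 3: +2 new -> 9 infected
Step 4: +4 new -> 13 infected
Step 5: +5 new -> 18 infected
Step 6: +4 new -> 22 infected
Step 7: +5 new -> 27 infected
Step 8: +3 new -> 30 infected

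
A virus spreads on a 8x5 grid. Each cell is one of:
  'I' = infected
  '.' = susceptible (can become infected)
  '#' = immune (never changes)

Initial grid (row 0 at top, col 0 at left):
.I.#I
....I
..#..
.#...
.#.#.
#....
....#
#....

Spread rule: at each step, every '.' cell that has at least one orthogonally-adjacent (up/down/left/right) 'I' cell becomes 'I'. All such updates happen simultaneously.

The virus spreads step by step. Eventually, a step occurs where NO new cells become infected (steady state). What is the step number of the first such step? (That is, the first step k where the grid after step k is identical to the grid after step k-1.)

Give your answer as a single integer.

Answer: 10

Derivation:
Step 0 (initial): 3 infected
Step 1: +5 new -> 8 infected
Step 2: +5 new -> 13 infected
Step 3: +3 new -> 16 infected
Step 4: +3 new -> 19 infected
Step 5: +3 new -> 22 infected
Step 6: +2 new -> 24 infected
Step 7: +3 new -> 27 infected
Step 8: +3 new -> 30 infected
Step 9: +2 new -> 32 infected
Step 10: +0 new -> 32 infected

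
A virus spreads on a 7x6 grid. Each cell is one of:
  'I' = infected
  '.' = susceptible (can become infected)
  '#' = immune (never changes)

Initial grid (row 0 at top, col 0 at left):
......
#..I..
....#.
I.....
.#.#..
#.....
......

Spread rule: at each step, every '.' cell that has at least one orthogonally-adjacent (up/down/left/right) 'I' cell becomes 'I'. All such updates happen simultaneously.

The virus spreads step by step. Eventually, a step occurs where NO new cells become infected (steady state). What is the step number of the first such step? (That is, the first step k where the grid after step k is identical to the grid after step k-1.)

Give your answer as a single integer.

Step 0 (initial): 2 infected
Step 1: +7 new -> 9 infected
Step 2: +8 new -> 17 infected
Step 3: +5 new -> 22 infected
Step 4: +4 new -> 26 infected
Step 5: +5 new -> 31 infected
Step 6: +4 new -> 35 infected
Step 7: +2 new -> 37 infected
Step 8: +0 new -> 37 infected

Answer: 8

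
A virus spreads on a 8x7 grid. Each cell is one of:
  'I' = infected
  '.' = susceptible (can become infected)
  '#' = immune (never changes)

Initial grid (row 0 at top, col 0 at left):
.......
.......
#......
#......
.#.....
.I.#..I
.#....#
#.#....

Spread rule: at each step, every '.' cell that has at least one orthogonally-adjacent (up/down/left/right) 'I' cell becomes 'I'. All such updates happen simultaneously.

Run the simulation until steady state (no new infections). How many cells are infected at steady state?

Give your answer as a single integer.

Step 0 (initial): 2 infected
Step 1: +4 new -> 6 infected
Step 2: +8 new -> 14 infected
Step 3: +8 new -> 22 infected
Step 4: +9 new -> 31 infected
Step 5: +6 new -> 37 infected
Step 6: +5 new -> 42 infected
Step 7: +4 new -> 46 infected
Step 8: +1 new -> 47 infected
Step 9: +0 new -> 47 infected

Answer: 47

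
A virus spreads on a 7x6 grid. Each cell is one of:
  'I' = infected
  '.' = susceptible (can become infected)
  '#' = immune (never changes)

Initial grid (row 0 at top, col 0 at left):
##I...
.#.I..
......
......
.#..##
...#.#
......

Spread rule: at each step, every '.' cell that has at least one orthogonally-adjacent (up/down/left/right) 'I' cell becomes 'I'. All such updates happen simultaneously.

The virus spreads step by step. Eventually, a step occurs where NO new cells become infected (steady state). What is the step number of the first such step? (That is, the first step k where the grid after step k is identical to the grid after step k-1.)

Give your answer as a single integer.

Answer: 10

Derivation:
Step 0 (initial): 2 infected
Step 1: +4 new -> 6 infected
Step 2: +5 new -> 11 infected
Step 3: +6 new -> 17 infected
Step 4: +4 new -> 21 infected
Step 5: +3 new -> 24 infected
Step 6: +3 new -> 27 infected
Step 7: +3 new -> 30 infected
Step 8: +2 new -> 32 infected
Step 9: +2 new -> 34 infected
Step 10: +0 new -> 34 infected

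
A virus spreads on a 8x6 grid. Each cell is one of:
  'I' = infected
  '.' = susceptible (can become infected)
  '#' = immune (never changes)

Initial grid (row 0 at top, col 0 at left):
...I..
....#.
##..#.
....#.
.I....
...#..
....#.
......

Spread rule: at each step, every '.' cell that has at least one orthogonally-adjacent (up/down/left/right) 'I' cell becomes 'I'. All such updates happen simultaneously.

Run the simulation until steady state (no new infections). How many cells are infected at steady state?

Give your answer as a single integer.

Answer: 41

Derivation:
Step 0 (initial): 2 infected
Step 1: +7 new -> 9 infected
Step 2: +10 new -> 19 infected
Step 3: +9 new -> 28 infected
Step 4: +7 new -> 35 infected
Step 5: +3 new -> 38 infected
Step 6: +2 new -> 40 infected
Step 7: +1 new -> 41 infected
Step 8: +0 new -> 41 infected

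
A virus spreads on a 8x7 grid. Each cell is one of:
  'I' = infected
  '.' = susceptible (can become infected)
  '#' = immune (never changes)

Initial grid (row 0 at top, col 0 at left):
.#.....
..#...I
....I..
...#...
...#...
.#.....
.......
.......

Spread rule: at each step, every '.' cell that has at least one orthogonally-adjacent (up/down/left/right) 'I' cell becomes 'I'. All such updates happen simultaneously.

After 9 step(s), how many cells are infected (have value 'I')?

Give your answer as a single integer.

Step 0 (initial): 2 infected
Step 1: +7 new -> 9 infected
Step 2: +7 new -> 16 infected
Step 3: +6 new -> 22 infected
Step 4: +9 new -> 31 infected
Step 5: +8 new -> 39 infected
Step 6: +6 new -> 45 infected
Step 7: +3 new -> 48 infected
Step 8: +2 new -> 50 infected
Step 9: +1 new -> 51 infected

Answer: 51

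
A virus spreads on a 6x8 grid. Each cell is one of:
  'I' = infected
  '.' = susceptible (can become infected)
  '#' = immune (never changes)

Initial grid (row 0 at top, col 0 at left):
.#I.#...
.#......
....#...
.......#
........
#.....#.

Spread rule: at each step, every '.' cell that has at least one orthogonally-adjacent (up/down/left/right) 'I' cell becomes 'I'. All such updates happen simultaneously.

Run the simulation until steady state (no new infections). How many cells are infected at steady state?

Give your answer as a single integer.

Step 0 (initial): 1 infected
Step 1: +2 new -> 3 infected
Step 2: +2 new -> 5 infected
Step 3: +4 new -> 9 infected
Step 4: +5 new -> 14 infected
Step 5: +9 new -> 23 infected
Step 6: +9 new -> 32 infected
Step 7: +5 new -> 37 infected
Step 8: +2 new -> 39 infected
Step 9: +1 new -> 40 infected
Step 10: +1 new -> 41 infected
Step 11: +0 new -> 41 infected

Answer: 41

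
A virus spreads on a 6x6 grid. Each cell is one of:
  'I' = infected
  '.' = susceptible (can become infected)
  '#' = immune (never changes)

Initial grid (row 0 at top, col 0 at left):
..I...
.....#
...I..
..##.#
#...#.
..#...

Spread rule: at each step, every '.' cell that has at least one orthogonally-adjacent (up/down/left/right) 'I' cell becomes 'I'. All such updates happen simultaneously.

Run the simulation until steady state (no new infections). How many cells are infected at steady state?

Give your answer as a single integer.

Answer: 29

Derivation:
Step 0 (initial): 2 infected
Step 1: +6 new -> 8 infected
Step 2: +7 new -> 15 infected
Step 3: +4 new -> 19 infected
Step 4: +2 new -> 21 infected
Step 5: +2 new -> 23 infected
Step 6: +2 new -> 25 infected
Step 7: +1 new -> 26 infected
Step 8: +1 new -> 27 infected
Step 9: +1 new -> 28 infected
Step 10: +1 new -> 29 infected
Step 11: +0 new -> 29 infected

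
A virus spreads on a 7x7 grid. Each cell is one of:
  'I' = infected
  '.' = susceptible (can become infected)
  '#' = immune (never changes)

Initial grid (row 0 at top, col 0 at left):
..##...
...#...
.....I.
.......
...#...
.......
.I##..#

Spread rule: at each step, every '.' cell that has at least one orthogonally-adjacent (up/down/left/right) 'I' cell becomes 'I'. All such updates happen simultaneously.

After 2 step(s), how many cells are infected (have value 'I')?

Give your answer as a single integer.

Step 0 (initial): 2 infected
Step 1: +6 new -> 8 infected
Step 2: +10 new -> 18 infected

Answer: 18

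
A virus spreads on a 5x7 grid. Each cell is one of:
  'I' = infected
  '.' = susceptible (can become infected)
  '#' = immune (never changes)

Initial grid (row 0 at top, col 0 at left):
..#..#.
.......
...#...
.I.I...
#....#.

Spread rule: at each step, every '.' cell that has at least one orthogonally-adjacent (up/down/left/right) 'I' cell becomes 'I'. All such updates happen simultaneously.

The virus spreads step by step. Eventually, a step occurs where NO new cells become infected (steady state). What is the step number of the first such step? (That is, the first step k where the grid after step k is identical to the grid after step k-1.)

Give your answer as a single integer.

Step 0 (initial): 2 infected
Step 1: +6 new -> 8 infected
Step 2: +7 new -> 15 infected
Step 3: +6 new -> 21 infected
Step 4: +6 new -> 27 infected
Step 5: +2 new -> 29 infected
Step 6: +1 new -> 30 infected
Step 7: +0 new -> 30 infected

Answer: 7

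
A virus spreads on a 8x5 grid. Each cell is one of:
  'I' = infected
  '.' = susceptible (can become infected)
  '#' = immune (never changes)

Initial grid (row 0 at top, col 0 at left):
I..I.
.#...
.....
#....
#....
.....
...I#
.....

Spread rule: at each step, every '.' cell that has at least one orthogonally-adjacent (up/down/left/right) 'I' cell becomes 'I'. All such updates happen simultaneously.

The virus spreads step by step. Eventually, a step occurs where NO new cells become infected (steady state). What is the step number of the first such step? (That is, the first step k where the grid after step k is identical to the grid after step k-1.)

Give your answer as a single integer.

Step 0 (initial): 3 infected
Step 1: +8 new -> 11 infected
Step 2: +10 new -> 21 infected
Step 3: +9 new -> 30 infected
Step 4: +6 new -> 36 infected
Step 5: +0 new -> 36 infected

Answer: 5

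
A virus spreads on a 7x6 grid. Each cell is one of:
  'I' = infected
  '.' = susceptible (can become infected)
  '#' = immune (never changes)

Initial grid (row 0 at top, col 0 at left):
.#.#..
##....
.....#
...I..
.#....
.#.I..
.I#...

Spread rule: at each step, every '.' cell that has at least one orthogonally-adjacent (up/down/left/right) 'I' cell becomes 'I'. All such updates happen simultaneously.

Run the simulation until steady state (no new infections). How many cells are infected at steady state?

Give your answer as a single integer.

Answer: 33

Derivation:
Step 0 (initial): 3 infected
Step 1: +8 new -> 11 infected
Step 2: +10 new -> 21 infected
Step 3: +7 new -> 28 infected
Step 4: +4 new -> 32 infected
Step 5: +1 new -> 33 infected
Step 6: +0 new -> 33 infected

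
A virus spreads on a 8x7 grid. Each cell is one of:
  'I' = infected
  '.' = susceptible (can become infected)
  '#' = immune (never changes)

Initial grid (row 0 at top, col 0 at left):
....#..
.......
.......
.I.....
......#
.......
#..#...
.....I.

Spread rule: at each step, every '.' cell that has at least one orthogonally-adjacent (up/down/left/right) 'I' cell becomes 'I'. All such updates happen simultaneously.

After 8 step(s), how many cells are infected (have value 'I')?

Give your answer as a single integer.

Step 0 (initial): 2 infected
Step 1: +7 new -> 9 infected
Step 2: +11 new -> 20 infected
Step 3: +13 new -> 33 infected
Step 4: +9 new -> 42 infected
Step 5: +5 new -> 47 infected
Step 6: +2 new -> 49 infected
Step 7: +2 new -> 51 infected
Step 8: +1 new -> 52 infected

Answer: 52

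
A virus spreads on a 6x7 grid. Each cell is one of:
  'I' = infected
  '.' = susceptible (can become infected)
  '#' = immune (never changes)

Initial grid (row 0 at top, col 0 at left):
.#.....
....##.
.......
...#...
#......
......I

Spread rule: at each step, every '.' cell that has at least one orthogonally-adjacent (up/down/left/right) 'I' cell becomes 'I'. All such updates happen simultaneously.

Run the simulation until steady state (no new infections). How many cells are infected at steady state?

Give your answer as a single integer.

Answer: 37

Derivation:
Step 0 (initial): 1 infected
Step 1: +2 new -> 3 infected
Step 2: +3 new -> 6 infected
Step 3: +4 new -> 10 infected
Step 4: +5 new -> 15 infected
Step 5: +4 new -> 19 infected
Step 6: +5 new -> 24 infected
Step 7: +4 new -> 28 infected
Step 8: +4 new -> 32 infected
Step 9: +3 new -> 35 infected
Step 10: +1 new -> 36 infected
Step 11: +1 new -> 37 infected
Step 12: +0 new -> 37 infected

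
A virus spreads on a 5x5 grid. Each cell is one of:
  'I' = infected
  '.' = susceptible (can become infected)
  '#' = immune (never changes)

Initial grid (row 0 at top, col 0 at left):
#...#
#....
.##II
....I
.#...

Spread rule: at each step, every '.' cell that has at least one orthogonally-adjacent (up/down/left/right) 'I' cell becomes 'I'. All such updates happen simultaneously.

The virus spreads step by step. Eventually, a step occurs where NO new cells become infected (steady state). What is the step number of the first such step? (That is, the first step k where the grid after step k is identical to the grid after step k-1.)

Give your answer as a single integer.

Answer: 6

Derivation:
Step 0 (initial): 3 infected
Step 1: +4 new -> 7 infected
Step 2: +4 new -> 11 infected
Step 3: +4 new -> 15 infected
Step 4: +2 new -> 17 infected
Step 5: +2 new -> 19 infected
Step 6: +0 new -> 19 infected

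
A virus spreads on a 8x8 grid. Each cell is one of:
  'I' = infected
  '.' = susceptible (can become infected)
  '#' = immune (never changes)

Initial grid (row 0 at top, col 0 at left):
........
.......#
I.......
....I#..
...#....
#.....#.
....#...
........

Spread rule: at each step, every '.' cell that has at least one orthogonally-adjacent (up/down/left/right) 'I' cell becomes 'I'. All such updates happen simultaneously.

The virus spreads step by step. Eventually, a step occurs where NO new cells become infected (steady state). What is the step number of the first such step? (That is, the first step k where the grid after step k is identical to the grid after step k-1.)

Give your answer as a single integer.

Answer: 8

Derivation:
Step 0 (initial): 2 infected
Step 1: +6 new -> 8 infected
Step 2: +11 new -> 19 infected
Step 3: +11 new -> 30 infected
Step 4: +11 new -> 41 infected
Step 5: +8 new -> 49 infected
Step 6: +7 new -> 56 infected
Step 7: +2 new -> 58 infected
Step 8: +0 new -> 58 infected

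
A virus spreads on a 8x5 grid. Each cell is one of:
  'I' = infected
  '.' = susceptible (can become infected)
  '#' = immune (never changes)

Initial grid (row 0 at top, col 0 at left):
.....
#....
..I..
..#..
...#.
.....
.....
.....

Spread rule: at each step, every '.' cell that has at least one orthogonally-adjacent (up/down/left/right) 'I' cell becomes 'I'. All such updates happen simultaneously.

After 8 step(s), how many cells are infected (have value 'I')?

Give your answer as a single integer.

Answer: 37

Derivation:
Step 0 (initial): 1 infected
Step 1: +3 new -> 4 infected
Step 2: +7 new -> 11 infected
Step 3: +6 new -> 17 infected
Step 4: +6 new -> 23 infected
Step 5: +4 new -> 27 infected
Step 6: +5 new -> 32 infected
Step 7: +4 new -> 36 infected
Step 8: +1 new -> 37 infected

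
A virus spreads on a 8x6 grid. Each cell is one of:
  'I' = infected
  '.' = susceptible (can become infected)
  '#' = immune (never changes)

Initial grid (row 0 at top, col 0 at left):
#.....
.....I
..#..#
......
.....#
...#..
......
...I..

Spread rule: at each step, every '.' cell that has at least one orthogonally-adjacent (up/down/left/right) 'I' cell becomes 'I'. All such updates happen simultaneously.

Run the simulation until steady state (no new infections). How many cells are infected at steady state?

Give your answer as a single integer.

Step 0 (initial): 2 infected
Step 1: +5 new -> 7 infected
Step 2: +7 new -> 14 infected
Step 3: +9 new -> 23 infected
Step 4: +9 new -> 32 infected
Step 5: +7 new -> 39 infected
Step 6: +3 new -> 42 infected
Step 7: +1 new -> 43 infected
Step 8: +0 new -> 43 infected

Answer: 43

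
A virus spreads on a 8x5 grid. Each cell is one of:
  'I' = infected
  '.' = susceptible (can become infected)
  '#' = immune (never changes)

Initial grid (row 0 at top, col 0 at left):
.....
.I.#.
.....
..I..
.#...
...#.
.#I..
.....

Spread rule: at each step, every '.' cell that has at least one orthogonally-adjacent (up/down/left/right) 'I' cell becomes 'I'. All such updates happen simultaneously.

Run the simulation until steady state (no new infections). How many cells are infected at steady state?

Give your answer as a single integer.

Answer: 36

Derivation:
Step 0 (initial): 3 infected
Step 1: +11 new -> 14 infected
Step 2: +11 new -> 25 infected
Step 3: +8 new -> 33 infected
Step 4: +3 new -> 36 infected
Step 5: +0 new -> 36 infected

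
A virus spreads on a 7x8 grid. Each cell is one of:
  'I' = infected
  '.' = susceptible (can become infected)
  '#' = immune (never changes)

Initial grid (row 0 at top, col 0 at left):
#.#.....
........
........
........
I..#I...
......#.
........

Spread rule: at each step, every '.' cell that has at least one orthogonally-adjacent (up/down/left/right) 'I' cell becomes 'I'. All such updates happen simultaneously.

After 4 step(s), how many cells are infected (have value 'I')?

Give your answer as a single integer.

Answer: 42

Derivation:
Step 0 (initial): 2 infected
Step 1: +6 new -> 8 infected
Step 2: +12 new -> 20 infected
Step 3: +12 new -> 32 infected
Step 4: +10 new -> 42 infected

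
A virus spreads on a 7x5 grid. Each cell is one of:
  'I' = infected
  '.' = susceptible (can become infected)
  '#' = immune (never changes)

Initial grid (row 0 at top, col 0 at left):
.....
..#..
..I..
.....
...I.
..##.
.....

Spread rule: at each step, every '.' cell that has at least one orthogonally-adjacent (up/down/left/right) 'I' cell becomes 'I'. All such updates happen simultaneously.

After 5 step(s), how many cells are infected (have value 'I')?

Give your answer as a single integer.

Answer: 32

Derivation:
Step 0 (initial): 2 infected
Step 1: +6 new -> 8 infected
Step 2: +8 new -> 16 infected
Step 3: +8 new -> 24 infected
Step 4: +6 new -> 30 infected
Step 5: +2 new -> 32 infected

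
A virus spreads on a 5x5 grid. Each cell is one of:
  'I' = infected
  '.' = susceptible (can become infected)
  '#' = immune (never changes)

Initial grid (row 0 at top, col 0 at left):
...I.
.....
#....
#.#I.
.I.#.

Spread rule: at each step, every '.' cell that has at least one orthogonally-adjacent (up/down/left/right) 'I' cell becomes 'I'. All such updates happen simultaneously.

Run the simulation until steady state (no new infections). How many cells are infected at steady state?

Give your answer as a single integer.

Answer: 21

Derivation:
Step 0 (initial): 3 infected
Step 1: +8 new -> 11 infected
Step 2: +7 new -> 18 infected
Step 3: +2 new -> 20 infected
Step 4: +1 new -> 21 infected
Step 5: +0 new -> 21 infected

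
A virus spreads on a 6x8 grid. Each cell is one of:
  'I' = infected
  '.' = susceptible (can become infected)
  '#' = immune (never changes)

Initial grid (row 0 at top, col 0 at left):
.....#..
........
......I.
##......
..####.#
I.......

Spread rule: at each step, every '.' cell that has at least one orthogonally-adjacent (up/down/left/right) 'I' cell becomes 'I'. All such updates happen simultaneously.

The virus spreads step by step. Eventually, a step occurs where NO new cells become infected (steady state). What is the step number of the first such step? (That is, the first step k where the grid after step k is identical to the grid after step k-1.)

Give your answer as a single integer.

Step 0 (initial): 2 infected
Step 1: +6 new -> 8 infected
Step 2: +9 new -> 17 infected
Step 3: +6 new -> 23 infected
Step 4: +7 new -> 30 infected
Step 5: +4 new -> 34 infected
Step 6: +3 new -> 37 infected
Step 7: +2 new -> 39 infected
Step 8: +1 new -> 40 infected
Step 9: +0 new -> 40 infected

Answer: 9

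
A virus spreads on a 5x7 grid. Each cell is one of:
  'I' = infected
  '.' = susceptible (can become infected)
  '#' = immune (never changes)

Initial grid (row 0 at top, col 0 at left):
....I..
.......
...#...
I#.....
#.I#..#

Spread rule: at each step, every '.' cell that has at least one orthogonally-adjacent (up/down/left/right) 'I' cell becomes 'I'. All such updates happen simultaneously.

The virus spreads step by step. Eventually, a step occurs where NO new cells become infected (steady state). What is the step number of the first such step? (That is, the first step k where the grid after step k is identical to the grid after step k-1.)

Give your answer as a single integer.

Step 0 (initial): 3 infected
Step 1: +6 new -> 9 infected
Step 2: +9 new -> 18 infected
Step 3: +7 new -> 25 infected
Step 4: +3 new -> 28 infected
Step 5: +2 new -> 30 infected
Step 6: +0 new -> 30 infected

Answer: 6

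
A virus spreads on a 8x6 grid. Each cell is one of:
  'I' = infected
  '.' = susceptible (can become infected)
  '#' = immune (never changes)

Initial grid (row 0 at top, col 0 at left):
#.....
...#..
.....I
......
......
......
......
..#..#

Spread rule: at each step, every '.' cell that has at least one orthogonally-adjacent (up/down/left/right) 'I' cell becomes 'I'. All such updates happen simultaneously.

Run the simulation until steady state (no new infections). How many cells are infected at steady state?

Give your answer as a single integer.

Step 0 (initial): 1 infected
Step 1: +3 new -> 4 infected
Step 2: +5 new -> 9 infected
Step 3: +5 new -> 14 infected
Step 4: +7 new -> 21 infected
Step 5: +7 new -> 28 infected
Step 6: +7 new -> 35 infected
Step 7: +4 new -> 39 infected
Step 8: +2 new -> 41 infected
Step 9: +2 new -> 43 infected
Step 10: +1 new -> 44 infected
Step 11: +0 new -> 44 infected

Answer: 44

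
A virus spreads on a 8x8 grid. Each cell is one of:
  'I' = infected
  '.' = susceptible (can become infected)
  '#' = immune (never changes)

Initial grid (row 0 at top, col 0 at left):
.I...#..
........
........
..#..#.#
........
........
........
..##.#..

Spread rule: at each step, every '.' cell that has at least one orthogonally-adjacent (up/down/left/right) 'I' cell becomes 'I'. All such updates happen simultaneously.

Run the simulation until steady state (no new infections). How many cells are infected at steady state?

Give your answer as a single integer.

Answer: 57

Derivation:
Step 0 (initial): 1 infected
Step 1: +3 new -> 4 infected
Step 2: +4 new -> 8 infected
Step 3: +5 new -> 13 infected
Step 4: +4 new -> 17 infected
Step 5: +6 new -> 23 infected
Step 6: +7 new -> 30 infected
Step 7: +8 new -> 38 infected
Step 8: +7 new -> 45 infected
Step 9: +3 new -> 48 infected
Step 10: +4 new -> 52 infected
Step 11: +2 new -> 54 infected
Step 12: +2 new -> 56 infected
Step 13: +1 new -> 57 infected
Step 14: +0 new -> 57 infected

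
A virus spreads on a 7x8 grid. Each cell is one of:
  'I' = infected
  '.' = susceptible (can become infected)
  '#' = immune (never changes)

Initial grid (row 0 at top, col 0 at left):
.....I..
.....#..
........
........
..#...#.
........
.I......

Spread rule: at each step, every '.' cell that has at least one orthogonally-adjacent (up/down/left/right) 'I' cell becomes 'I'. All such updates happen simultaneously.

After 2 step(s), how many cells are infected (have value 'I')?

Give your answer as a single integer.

Answer: 15

Derivation:
Step 0 (initial): 2 infected
Step 1: +5 new -> 7 infected
Step 2: +8 new -> 15 infected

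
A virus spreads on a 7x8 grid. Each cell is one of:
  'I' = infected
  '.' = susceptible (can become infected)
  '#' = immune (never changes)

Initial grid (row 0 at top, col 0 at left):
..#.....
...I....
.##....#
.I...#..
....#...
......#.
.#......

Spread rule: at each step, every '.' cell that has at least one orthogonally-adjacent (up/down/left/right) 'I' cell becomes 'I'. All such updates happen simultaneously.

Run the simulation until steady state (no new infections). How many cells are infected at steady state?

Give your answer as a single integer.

Step 0 (initial): 2 infected
Step 1: +7 new -> 9 infected
Step 2: +9 new -> 18 infected
Step 3: +9 new -> 27 infected
Step 4: +7 new -> 34 infected
Step 5: +4 new -> 38 infected
Step 6: +4 new -> 42 infected
Step 7: +3 new -> 45 infected
Step 8: +2 new -> 47 infected
Step 9: +1 new -> 48 infected
Step 10: +0 new -> 48 infected

Answer: 48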